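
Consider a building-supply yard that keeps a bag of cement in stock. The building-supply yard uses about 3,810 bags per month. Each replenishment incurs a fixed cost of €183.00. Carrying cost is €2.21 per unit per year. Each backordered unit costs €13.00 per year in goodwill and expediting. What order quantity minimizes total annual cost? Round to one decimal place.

Q* ≈ 2,976.4 bags

Annual demand D = 3,810 × 12 = 45,720.
With planned backorders, Q* = √(2DS/H) · √((H+B)/B).
√(2DS/H) = √(2 × 45,720 × 183 / 2.21) = 2751.677.
√((H+B)/B) = √((2.21+13)/13) = 1.0817.
Q* ≈ 2976.394.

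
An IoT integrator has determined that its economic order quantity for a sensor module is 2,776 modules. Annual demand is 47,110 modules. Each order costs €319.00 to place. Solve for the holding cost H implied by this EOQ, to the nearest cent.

Invert the EOQ relation Q*² = 2DS/H.
From Q* = √(2DS/H): H = 2DS / Q*² = 2 × 47,110 × 319 / 2,776² = 3.9003.

H ≈ €3.90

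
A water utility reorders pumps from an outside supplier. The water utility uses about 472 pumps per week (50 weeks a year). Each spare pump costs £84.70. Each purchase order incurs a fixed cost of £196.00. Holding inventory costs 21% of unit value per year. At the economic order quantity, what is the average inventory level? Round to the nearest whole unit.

Annual demand D = 472 × 50 = 23,600.
Holding cost H = 0.21 × £84.70 = £17.7870 per unit per year.
EOQ = √(2DS/H) = √(2 × 23,600 × 196 / 17.787) ≈ 721.19.
Average inventory = Q*/2 ≈ 721.19 / 2 = 360.593.

Average inventory ≈ 361 pumps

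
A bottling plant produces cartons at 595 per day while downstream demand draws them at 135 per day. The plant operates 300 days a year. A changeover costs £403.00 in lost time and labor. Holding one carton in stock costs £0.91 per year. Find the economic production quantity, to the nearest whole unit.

Annual demand D = 135 × 300 = 40,500.
Production build-up factor (1 − d/p) = 1 − 135/595 = 0.7731.
Q* = √(2DS / (H(1 − d/p))) = √(2 × 40,500 × 403 / (0.91 × 0.7731)).
= √(32,643,000 / 0.7035) ≈ 6811.675.

Q* ≈ 6,812 cartons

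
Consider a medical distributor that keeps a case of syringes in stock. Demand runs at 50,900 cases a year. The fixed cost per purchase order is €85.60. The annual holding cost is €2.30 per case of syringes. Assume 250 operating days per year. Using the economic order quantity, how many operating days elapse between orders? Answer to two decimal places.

T ≈ 9.56 days

EOQ = √(2DS/H) = √(2 × 50,900 × 85.6 / 2.3) ≈ 1946.47.
Cycle time = Q*/D × 250 = 1946.47 / 50,900 × 250 ≈ 9.560 days.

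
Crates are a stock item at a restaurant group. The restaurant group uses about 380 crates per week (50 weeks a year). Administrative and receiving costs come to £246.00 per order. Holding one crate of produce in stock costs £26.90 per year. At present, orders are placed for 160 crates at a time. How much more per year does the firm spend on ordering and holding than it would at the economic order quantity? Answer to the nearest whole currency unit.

Annual demand D = 380 × 50 = 19,000.
EOQ = √(2DS/H) = √(2 × 19,000 × 246 / 26.9) ≈ 589.50.
Cost at Q* = (D/Q*)S + (Q*/2)H = √(2DSH) ≈ £15,857.53.
Cost at Q = 160: (19,000/160)×246 + (160/2)×26.9 = £29,212.50 + £2,152.00 = £31,364.50.
Excess = £31,364.50 − £15,857.53 = £15,506.97.

Extra cost ≈ £15,507 per year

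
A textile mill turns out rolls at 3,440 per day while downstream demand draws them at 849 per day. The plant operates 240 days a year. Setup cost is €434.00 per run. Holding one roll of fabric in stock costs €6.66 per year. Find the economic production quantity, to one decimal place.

Annual demand D = 849 × 240 = 203,760.
Production build-up factor (1 − d/p) = 1 − 849/3,440 = 0.7532.
Q* = √(2DS / (H(1 − d/p))) = √(2 × 203,760 × 434 / (6.66 × 0.7532)).
= √(176,863,680 / 5.0163) ≈ 5937.830.

Q* ≈ 5,937.8 rolls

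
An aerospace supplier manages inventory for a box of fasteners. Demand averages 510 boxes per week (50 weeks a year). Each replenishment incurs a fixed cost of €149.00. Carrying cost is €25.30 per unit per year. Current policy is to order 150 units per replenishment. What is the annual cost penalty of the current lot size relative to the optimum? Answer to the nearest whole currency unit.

Extra cost ≈ €13,362 per year

Annual demand D = 510 × 50 = 25,500.
EOQ = √(2DS/H) = √(2 × 25,500 × 149 / 25.3) ≈ 548.05.
Cost at Q* = (D/Q*)S + (Q*/2)H = √(2DSH) ≈ €13,865.59.
Cost at Q = 150: (25,500/150)×149 + (150/2)×25.3 = €25,330.00 + €1,897.50 = €27,227.50.
Excess = €27,227.50 − €13,865.59 = €13,361.91.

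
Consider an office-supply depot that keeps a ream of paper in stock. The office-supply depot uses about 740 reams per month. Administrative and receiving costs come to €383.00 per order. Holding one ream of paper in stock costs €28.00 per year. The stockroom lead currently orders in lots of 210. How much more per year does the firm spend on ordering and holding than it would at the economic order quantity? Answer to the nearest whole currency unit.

Extra cost ≈ €5,335 per year

Annual demand D = 740 × 12 = 8,880.
EOQ = √(2DS/H) = √(2 × 8,880 × 383 / 28) ≈ 492.88.
Cost at Q* = (D/Q*)S + (Q*/2)H = √(2DSH) ≈ €13,800.66.
Cost at Q = 210: (8,880/210)×383 + (210/2)×28 = €16,195.43 + €2,940.00 = €19,135.43.
Excess = €19,135.43 − €13,800.66 = €5,334.77.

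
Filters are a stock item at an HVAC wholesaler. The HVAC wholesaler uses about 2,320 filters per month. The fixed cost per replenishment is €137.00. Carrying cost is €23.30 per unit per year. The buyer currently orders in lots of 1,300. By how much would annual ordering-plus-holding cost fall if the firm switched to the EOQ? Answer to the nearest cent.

Extra cost ≈ €4,747.14 per year

Annual demand D = 2,320 × 12 = 27,840.
EOQ = √(2DS/H) = √(2 × 27,840 × 137 / 23.3) ≈ 572.18.
Cost at Q* = (D/Q*)S + (Q*/2)H = √(2DSH) ≈ €13,331.77.
Cost at Q = 1,300: (27,840/1,300)×137 + (1,300/2)×23.3 = €2,933.91 + €15,145.00 = €18,078.91.
Excess = €18,078.91 − €13,331.77 = €4,747.14.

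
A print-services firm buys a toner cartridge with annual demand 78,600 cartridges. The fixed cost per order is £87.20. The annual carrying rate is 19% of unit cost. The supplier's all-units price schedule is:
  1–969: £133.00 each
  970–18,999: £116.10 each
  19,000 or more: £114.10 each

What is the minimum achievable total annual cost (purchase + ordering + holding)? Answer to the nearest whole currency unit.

Holding cost per unit per year at price C is H = 0.19·C.
Candidates are each tier's EOQ (if it falls in that tier) and each price-break quantity.
EOQ at £133.00 = 736.5 (feasible in tier 1): TC = 78,600×£133.00 + (78,600/736.5)×87.2 + (736.5/2)×0.19×£133.00 = £10,472,411.75.
EOQ at £116.10 = 788.3 < 970, so use break Q=970: TC = 78,600×£116.10 + (78,600/970.0)×87.2 + (970.0/2)×0.19×£116.10 = £9,143,224.51.
EOQ at £114.10 = 795.2 < 19000, so use break Q=19000: TC = 78,600×£114.10 + (78,600/19000.0)×87.2 + (19000.0/2)×0.19×£114.10 = £9,174,571.23.
Lowest total cost among the candidates is at Q = 970.0.

TC* ≈ £9,143,225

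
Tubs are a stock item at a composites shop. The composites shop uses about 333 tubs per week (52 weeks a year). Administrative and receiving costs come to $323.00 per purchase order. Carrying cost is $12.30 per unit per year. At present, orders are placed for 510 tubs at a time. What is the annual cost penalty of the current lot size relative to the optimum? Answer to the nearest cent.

Annual demand D = 333 × 52 = 17,316.
EOQ = √(2DS/H) = √(2 × 17,316 × 323 / 12.3) ≈ 953.65.
Cost at Q* = (D/Q*)S + (Q*/2)H = √(2DSH) ≈ $11,729.85.
Cost at Q = 510: (17,316/510)×323 + (510/2)×12.3 = $10,966.80 + $3,136.50 = $14,103.30.
Excess = $14,103.30 − $11,729.85 = $2,373.45.

Extra cost ≈ $2,373.45 per year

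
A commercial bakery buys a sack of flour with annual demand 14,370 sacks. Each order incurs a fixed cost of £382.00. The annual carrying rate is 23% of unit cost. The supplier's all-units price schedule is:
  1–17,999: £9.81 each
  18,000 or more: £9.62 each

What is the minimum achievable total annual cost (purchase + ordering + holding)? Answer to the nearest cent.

Holding cost per unit per year at price C is H = 0.23·C.
For each price level, check whether its EOQ is feasible; otherwise the best quantity at that price is the breakpoint.
EOQ at £9.81 = 2205.9 (feasible in tier 1): TC = 14,370×£9.81 + (14,370/2205.9)×382 + (2205.9/2)×0.23×£9.81 = £145,946.77.
EOQ at £9.62 = 2227.5 < 18000, so use break Q=18000: TC = 14,370×£9.62 + (14,370/18000.0)×382 + (18000.0/2)×0.23×£9.62 = £158,457.76.
Lowest total cost among the candidates is at Q = 2205.9.

TC* ≈ £145,946.77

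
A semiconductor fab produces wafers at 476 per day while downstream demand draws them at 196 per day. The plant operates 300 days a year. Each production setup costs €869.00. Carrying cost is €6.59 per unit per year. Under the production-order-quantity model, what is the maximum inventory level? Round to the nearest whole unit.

Annual demand D = 196 × 300 = 58,800.
Production build-up factor (1 − d/p) = 1 − 196/476 = 0.5882.
Q* = √(2DS / (H(1 − d/p))) = √(2 × 58,800 × 869 / (6.59 × 0.5882)).
= √(102,194,400 / 3.8765) ≈ 5134.466.
Maximum inventory = Q*(1 − d/p) = 5134.466 × 0.5882 ≈ 3020.274.

I_max ≈ 3,020 wafers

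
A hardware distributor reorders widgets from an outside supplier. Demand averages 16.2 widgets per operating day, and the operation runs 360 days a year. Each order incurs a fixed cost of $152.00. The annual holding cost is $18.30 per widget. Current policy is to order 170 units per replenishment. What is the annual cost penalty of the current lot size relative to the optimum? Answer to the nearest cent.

Annual demand D = 16.2 × 360 = 5,832.
EOQ = √(2DS/H) = √(2 × 5,832 × 152 / 18.3) ≈ 311.26.
Cost at Q* = (D/Q*)S + (Q*/2)H = √(2DSH) ≈ $5,696.01.
Cost at Q = 170: (5,832/170)×152 + (170/2)×18.3 = $5,214.49 + $1,555.50 = $6,769.99.
Excess = $6,769.99 − $5,696.01 = $1,073.98.

Extra cost ≈ $1,073.98 per year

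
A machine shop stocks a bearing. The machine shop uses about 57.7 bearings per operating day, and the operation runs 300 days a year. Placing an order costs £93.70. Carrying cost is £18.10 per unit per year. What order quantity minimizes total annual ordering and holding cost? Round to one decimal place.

Q* ≈ 423.3 bearings

Annual demand D = 57.7 × 300 = 17,310.
EOQ = √(2DS / H) = √(2 × 17,310 × 93.7 / 18.1).
= √(3,243,894 / 18.1) = √179,220.663 ≈ 423.345.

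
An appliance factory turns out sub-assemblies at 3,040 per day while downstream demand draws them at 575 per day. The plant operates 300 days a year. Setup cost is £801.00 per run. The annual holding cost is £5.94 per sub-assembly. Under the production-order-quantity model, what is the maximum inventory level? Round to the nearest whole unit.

Annual demand D = 575 × 300 = 172,500.
Production build-up factor (1 − d/p) = 1 − 575/3,040 = 0.8109.
Q* = √(2DS / (H(1 − d/p))) = √(2 × 172,500 × 801 / (5.94 × 0.8109)).
= √(276,345,000 / 4.8165) ≈ 7574.621.
Maximum inventory = Q*(1 − d/p) = 7574.621 × 0.8109 ≈ 6141.921.

I_max ≈ 6,142 sub-assemblies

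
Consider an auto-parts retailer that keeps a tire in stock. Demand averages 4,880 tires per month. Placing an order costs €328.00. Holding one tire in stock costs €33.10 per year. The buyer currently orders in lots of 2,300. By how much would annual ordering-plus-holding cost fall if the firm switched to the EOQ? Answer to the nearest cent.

Annual demand D = 4,880 × 12 = 58,560.
EOQ = √(2DS/H) = √(2 × 58,560 × 328 / 33.1) ≈ 1077.30.
Cost at Q* = (D/Q*)S + (Q*/2)H = √(2DSH) ≈ €35,658.78.
Cost at Q = 2,300: (58,560/2,300)×328 + (2,300/2)×33.1 = €8,351.17 + €38,065.00 = €46,416.17.
Excess = €46,416.17 − €35,658.78 = €10,757.39.

Extra cost ≈ €10,757.39 per year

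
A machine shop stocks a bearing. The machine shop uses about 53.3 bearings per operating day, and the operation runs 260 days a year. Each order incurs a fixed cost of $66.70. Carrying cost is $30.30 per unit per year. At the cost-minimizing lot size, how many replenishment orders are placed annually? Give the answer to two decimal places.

N ≈ 56.10 orders per year

Annual demand D = 53.3 × 260 = 13,858.
EOQ = √(2DS/H) = √(2 × 13,858 × 66.7 / 30.3) ≈ 247.01.
Orders per year = D / Q* = 13,858 / 247.01 ≈ 56.104.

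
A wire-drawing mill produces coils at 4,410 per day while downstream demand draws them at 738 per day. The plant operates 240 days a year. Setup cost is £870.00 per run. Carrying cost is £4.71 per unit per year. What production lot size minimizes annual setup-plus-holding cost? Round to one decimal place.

Q* ≈ 8,864.7 coils

Annual demand D = 738 × 240 = 177,120.
Production build-up factor (1 − d/p) = 1 − 738/4,410 = 0.8327.
Q* = √(2DS / (H(1 − d/p))) = √(2 × 177,120 × 870 / (4.71 × 0.8327)).
= √(308,188,800 / 3.9218) ≈ 8864.739.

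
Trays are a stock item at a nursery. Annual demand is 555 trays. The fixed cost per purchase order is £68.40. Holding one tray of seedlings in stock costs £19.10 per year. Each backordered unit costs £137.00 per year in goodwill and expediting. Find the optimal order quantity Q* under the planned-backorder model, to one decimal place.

Q* ≈ 67.3 trays

With planned backorders, Q* = √(2DS/H) · √((H+B)/B).
√(2DS/H) = √(2 × 555 × 68.4 / 19.1) = 63.048.
√((H+B)/B) = √((19.1+137)/137) = 1.0674.
Q* ≈ 67.300.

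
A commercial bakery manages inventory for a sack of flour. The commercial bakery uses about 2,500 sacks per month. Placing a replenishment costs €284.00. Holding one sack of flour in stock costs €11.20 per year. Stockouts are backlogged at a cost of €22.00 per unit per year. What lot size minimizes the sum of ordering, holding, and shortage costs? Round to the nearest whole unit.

Q* ≈ 1,515 sacks

Annual demand D = 2,500 × 12 = 30,000.
With planned backorders, Q* = √(2DS/H) · √((H+B)/B).
√(2DS/H) = √(2 × 30,000 × 284 / 11.2) = 1233.462.
√((H+B)/B) = √((11.2+22)/22) = 1.2285.
Q* ≈ 1515.247.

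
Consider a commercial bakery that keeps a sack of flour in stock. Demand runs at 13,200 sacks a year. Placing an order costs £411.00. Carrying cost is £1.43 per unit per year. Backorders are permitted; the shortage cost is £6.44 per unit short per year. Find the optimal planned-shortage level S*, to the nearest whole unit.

S* ≈ 553 sacks

With planned backorders, Q* = √(2DS/H) · √((H+B)/B).
√(2DS/H) = √(2 × 13,200 × 411 / 1.43) = 2754.577.
√((H+B)/B) = √((1.43+6.44)/6.44) = 1.1055.
Q* ≈ 3045.084.
S* = Q* · H/(H+B) = 3045.084 × 1.43/7.87 ≈ 553.300.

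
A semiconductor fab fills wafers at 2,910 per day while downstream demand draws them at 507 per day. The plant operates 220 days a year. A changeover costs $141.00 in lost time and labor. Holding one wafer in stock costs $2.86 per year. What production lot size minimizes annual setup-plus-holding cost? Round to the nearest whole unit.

Annual demand D = 507 × 220 = 111,540.
Production build-up factor (1 − d/p) = 1 − 507/2,910 = 0.8258.
Q* = √(2DS / (H(1 − d/p))) = √(2 × 111,540 × 141 / (2.86 × 0.8258)).
= √(31,454,280 / 2.3617) ≈ 3649.442.

Q* ≈ 3,649 wafers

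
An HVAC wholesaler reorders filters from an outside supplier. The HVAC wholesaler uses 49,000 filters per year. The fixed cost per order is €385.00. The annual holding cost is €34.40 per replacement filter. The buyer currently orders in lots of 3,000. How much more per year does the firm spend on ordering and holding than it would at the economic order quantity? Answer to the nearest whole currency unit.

Extra cost ≈ €21,862 per year

EOQ = √(2DS/H) = √(2 × 49,000 × 385 / 34.4) ≈ 1047.28.
Cost at Q* = (D/Q*)S + (Q*/2)H = √(2DSH) ≈ €36,026.55.
Cost at Q = 3,000: (49,000/3,000)×385 + (3,000/2)×34.4 = €6,288.33 + €51,600.00 = €57,888.33.
Excess = €57,888.33 − €36,026.55 = €21,861.79.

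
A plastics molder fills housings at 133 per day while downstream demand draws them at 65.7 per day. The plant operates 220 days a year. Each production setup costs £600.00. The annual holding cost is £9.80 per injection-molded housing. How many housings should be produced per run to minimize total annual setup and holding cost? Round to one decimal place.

Q* ≈ 1,870.2 housings

Annual demand D = 65.7 × 220 = 14,454.
Production build-up factor (1 − d/p) = 1 − 65.7/133 = 0.5060.
Q* = √(2DS / (H(1 − d/p))) = √(2 × 14,454 × 600 / (9.8 × 0.5060)).
= √(17,344,800 / 4.9589) ≈ 1870.208.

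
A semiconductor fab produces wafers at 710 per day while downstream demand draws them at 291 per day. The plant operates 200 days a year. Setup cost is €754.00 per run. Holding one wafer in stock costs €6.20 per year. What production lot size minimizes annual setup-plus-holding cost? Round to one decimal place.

Annual demand D = 291 × 200 = 58,200.
Production build-up factor (1 − d/p) = 1 − 291/710 = 0.5901.
Q* = √(2DS / (H(1 − d/p))) = √(2 × 58,200 × 754 / (6.2 × 0.5901)).
= √(87,765,600 / 3.6589) ≈ 4897.658.

Q* ≈ 4,897.7 wafers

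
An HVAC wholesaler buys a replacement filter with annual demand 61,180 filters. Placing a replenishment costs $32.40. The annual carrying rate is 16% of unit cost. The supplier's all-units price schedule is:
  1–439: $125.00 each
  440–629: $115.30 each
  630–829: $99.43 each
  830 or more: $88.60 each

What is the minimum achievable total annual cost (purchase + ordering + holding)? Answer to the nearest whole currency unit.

Holding cost per unit per year at price C is H = 0.16·C.
For each price level, check whether its EOQ is feasible; otherwise the best quantity at that price is the breakpoint.
Tier 1 ($125.00): EOQ = 445.2 exceeds tier's upper bound 439, so this tier is dominated.
EOQ at $115.30 = 463.6 (feasible in tier 2): TC = 61,180×$115.30 + (61,180/463.6)×32.4 + (463.6/2)×0.16×$115.30 = $7,062,605.98.
EOQ at $99.43 = 499.2 < 630, so use break Q=630: TC = 61,180×$99.43 + (61,180/630.0)×32.4 + (630.0/2)×0.16×$99.43 = $6,091,285.07.
EOQ at $88.60 = 528.8 < 830, so use break Q=830: TC = 61,180×$88.60 + (61,180/830.0)×32.4 + (830.0/2)×0.16×$88.60 = $5,428,819.27.
Lowest total cost among the candidates is at Q = 830.0.

TC* ≈ $5,428,819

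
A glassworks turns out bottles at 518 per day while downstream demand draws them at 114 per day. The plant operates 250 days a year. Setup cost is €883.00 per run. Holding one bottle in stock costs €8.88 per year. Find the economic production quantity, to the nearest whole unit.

Annual demand D = 114 × 250 = 28,500.
Production build-up factor (1 − d/p) = 1 − 114/518 = 0.7799.
Q* = √(2DS / (H(1 − d/p))) = √(2 × 28,500 × 883 / (8.88 × 0.7799)).
= √(50,331,000 / 6.9257) ≈ 2695.786.

Q* ≈ 2,696 bottles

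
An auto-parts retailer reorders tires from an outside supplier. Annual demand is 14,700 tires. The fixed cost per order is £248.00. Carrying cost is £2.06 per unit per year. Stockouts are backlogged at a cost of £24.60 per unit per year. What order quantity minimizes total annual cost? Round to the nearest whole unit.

Q* ≈ 1,959 tires

With planned backorders, Q* = √(2DS/H) · √((H+B)/B).
√(2DS/H) = √(2 × 14,700 × 248 / 2.06) = 1881.334.
√((H+B)/B) = √((2.06+24.6)/24.6) = 1.0410.
Q* ≈ 1958.522.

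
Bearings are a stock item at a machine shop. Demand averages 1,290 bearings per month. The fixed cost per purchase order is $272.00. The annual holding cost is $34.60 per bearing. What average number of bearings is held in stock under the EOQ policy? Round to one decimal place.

Average inventory ≈ 246.7 bearings

Annual demand D = 1,290 × 12 = 15,480.
EOQ = √(2DS/H) = √(2 × 15,480 × 272 / 34.6) ≈ 493.34.
Average inventory = Q*/2 ≈ 493.34 / 2 = 246.670.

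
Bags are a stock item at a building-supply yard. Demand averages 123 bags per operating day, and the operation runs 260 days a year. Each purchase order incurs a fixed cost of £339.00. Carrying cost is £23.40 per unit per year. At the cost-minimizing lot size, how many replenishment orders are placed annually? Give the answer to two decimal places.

Annual demand D = 123 × 260 = 31,980.
EOQ = √(2DS/H) = √(2 × 31,980 × 339 / 23.4) ≈ 962.60.
Orders per year = D / Q* = 31,980 / 962.60 ≈ 33.223.

N ≈ 33.22 orders per year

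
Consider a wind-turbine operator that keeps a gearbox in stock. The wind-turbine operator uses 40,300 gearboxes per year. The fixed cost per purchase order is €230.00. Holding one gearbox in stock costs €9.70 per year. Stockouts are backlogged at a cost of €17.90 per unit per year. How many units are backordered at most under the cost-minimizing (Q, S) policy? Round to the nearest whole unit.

With planned backorders, Q* = √(2DS/H) · √((H+B)/B).
√(2DS/H) = √(2 × 40,300 × 230 / 9.7) = 1382.438.
√((H+B)/B) = √((9.7+17.9)/17.9) = 1.2417.
Q* ≈ 1716.618.
S* = Q* · H/(H+B) = 1716.618 × 9.7/27.6 ≈ 603.304.

S* ≈ 603 gearboxes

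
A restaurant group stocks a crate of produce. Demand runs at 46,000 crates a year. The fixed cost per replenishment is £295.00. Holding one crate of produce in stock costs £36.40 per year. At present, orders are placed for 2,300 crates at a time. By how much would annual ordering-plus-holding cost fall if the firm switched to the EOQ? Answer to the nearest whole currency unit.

Extra cost ≈ £16,329 per year

EOQ = √(2DS/H) = √(2 × 46,000 × 295 / 36.4) ≈ 863.48.
Cost at Q* = (D/Q*)S + (Q*/2)H = √(2DSH) ≈ £31,430.81.
Cost at Q = 2,300: (46,000/2,300)×295 + (2,300/2)×36.4 = £5,900.00 + £41,860.00 = £47,760.00.
Excess = £47,760.00 − £31,430.81 = £16,329.19.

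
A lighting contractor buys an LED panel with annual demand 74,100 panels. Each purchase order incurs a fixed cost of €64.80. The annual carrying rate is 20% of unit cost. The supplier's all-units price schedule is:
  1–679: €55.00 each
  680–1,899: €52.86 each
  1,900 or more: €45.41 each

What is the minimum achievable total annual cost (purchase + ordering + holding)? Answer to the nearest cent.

TC* ≈ €3,376,036.10

Holding cost per unit per year at price C is H = 0.20·C.
Evaluate total cost at each tier's feasible EOQ or, if the EOQ is below the tier, at the tier's minimum quantity.
Tier 1 (€55.00): EOQ = 934.4 exceeds tier's upper bound 679, so this tier is dominated.
EOQ at €52.86 = 953.1 (feasible in tier 2): TC = 74,100×€52.86 + (74,100/953.1)×64.8 + (953.1/2)×0.20×€52.86 = €3,927,002.05.
EOQ at €45.41 = 1028.3 < 1900, so use break Q=1900: TC = 74,100×€45.41 + (74,100/1900.0)×64.8 + (1900.0/2)×0.20×€45.41 = €3,376,036.10.
Lowest total cost among the candidates is at Q = 1900.0.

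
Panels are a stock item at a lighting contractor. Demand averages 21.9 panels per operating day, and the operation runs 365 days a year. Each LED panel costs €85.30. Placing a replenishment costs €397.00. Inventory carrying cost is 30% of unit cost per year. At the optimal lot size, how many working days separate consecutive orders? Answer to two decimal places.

Annual demand D = 21.9 × 365 = 7,993.5.
Holding cost H = 0.30 × €85.30 = €25.5900 per unit per year.
The optimal lot size = √(2DS/H) = √(2 × 7,993.5 × 397 / 25.59) ≈ 498.02.
Cycle time = Q*/D × 365 = 498.02 / 7,993.5 × 365 ≈ 22.740 days.

T ≈ 22.74 days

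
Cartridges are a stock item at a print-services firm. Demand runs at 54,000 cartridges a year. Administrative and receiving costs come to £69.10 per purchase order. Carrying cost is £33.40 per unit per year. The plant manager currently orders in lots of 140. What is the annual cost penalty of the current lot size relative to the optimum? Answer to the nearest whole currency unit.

Extra cost ≈ £13,203 per year

EOQ = √(2DS/H) = √(2 × 54,000 × 69.1 / 33.4) ≈ 472.69.
Cost at Q* = (D/Q*)S + (Q*/2)H = √(2DSH) ≈ £15,787.89.
Cost at Q = 140: (54,000/140)×69.1 + (140/2)×33.4 = £26,652.86 + £2,338.00 = £28,990.86.
Excess = £28,990.86 − £15,787.89 = £13,202.97.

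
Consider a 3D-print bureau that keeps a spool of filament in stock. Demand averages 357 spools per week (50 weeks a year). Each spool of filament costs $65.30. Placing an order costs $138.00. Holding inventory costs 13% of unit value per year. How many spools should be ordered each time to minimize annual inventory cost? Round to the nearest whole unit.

Q* ≈ 762 spools

Annual demand D = 357 × 50 = 17,850.
Holding cost H = 0.13 × $65.30 = $8.4890 per unit per year.
EOQ = √(2DS / H) = √(2 × 17,850 × 138 / 8.489).
= √(4,926,600 / 8.489) = √580,351.0425 ≈ 761.808.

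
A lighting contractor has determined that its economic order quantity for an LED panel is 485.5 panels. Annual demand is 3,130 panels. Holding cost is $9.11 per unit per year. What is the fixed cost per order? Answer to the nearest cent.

S ≈ $343.02

Squaring Q* = √(2DS/H) gives Q*² = 2DS/H.
From Q* = √(2DS/H): S = Q*²H / (2D) = 485.5² × 9.11 / (2 × 3,130) = 343.0224.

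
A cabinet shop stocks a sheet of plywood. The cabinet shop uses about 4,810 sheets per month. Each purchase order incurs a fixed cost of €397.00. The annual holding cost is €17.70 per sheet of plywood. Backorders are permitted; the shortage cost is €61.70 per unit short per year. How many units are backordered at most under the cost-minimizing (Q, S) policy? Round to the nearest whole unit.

Annual demand D = 4,810 × 12 = 57,720.
With planned backorders, Q* = √(2DS/H) · √((H+B)/B).
√(2DS/H) = √(2 × 57,720 × 397 / 17.7) = 1609.114.
√((H+B)/B) = √((17.7+61.7)/61.7) = 1.1344.
Q* ≈ 1825.385.
S* = Q* · H/(H+B) = 1825.385 × 17.7/79.4 ≈ 406.918.

S* ≈ 407 sheets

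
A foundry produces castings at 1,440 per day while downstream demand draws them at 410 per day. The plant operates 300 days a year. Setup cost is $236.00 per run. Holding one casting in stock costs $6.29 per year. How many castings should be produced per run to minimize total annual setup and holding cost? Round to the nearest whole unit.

Q* ≈ 3,592 castings

Annual demand D = 410 × 300 = 123,000.
Production build-up factor (1 − d/p) = 1 − 410/1,440 = 0.7153.
Q* = √(2DS / (H(1 − d/p))) = √(2 × 123,000 × 236 / (6.29 × 0.7153)).
= √(58,056,000 / 4.4991) ≈ 3592.203.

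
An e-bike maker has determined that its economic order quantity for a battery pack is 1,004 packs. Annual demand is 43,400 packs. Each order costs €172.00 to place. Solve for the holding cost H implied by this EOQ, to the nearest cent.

Invert the EOQ relation Q*² = 2DS/H.
From Q* = √(2DS/H): H = 2DS / Q*² = 2 × 43,400 × 172 / 1,004² = 14.8109.

H ≈ €14.81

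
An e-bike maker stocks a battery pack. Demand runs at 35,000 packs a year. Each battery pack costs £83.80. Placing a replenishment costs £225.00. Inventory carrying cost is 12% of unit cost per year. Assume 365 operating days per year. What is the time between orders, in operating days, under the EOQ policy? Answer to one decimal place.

T ≈ 13.1 days

Holding cost H = 0.12 × £83.80 = £10.0560 per unit per year.
The optimal lot size = √(2DS/H) = √(2 × 35,000 × 225 / 10.056) ≈ 1251.49.
Cycle time = Q*/D × 365 = 1251.49 / 35,000 × 365 ≈ 13.051 days.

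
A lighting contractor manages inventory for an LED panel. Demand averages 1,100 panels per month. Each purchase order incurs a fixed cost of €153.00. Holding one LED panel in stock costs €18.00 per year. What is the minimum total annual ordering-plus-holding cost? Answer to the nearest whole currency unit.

Annual demand D = 1,100 × 12 = 13,200.
Q* = √(2DS/H) = √(2 × 13,200 × 153 / 18) ≈ 473.71.
At Q*, ordering cost (D/Q*)S equals holding cost (Q*/2)H, each = √(DSH/2).
Minimum total = √(2DSH) = √(2 × 13,200 × 153 × 18) ≈ 8526.758.

TC* ≈ €8,527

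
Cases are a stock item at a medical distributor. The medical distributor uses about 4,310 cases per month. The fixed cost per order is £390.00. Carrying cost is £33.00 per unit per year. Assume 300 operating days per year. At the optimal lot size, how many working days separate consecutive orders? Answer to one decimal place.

Annual demand D = 4,310 × 12 = 51,720.
EOQ = √(2DS/H) = √(2 × 51,720 × 390 / 33) ≈ 1105.65.
Cycle time = Q*/D × 300 = 1105.65 / 51,720 × 300 ≈ 6.413 days.

T ≈ 6.4 days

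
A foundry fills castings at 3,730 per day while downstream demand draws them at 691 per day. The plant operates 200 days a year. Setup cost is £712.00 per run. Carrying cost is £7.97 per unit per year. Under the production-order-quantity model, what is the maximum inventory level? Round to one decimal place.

Annual demand D = 691 × 200 = 138,200.
Production build-up factor (1 − d/p) = 1 − 691/3,730 = 0.8147.
Q* = √(2DS / (H(1 − d/p))) = √(2 × 138,200 × 712 / (7.97 × 0.8147)).
= √(196,796,800 / 6.4935) ≈ 5505.147.
Maximum inventory = Q*(1 − d/p) = 5505.147 × 0.8147 ≈ 4485.293.

I_max ≈ 4,485.3 castings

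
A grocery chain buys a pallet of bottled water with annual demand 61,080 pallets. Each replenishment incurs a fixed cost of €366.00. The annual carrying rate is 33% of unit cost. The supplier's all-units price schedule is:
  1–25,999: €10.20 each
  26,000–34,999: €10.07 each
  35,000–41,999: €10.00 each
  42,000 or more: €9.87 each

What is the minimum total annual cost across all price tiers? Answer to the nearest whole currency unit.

Holding cost per unit per year at price C is H = 0.33·C.
Candidates are each tier's EOQ (if it falls in that tier) and each price-break quantity.
EOQ at €10.20 = 3644.6 (feasible in tier 1): TC = 61,080×€10.20 + (61,080/3644.6)×366 + (3644.6/2)×0.33×€10.20 = €635,283.67.
EOQ at €10.07 = 3668.0 < 26000, so use break Q=26000: TC = 61,080×€10.07 + (61,080/26000.0)×366 + (26000.0/2)×0.33×€10.07 = €659,135.72.
EOQ at €10.00 = 3680.8 < 35000, so use break Q=35000: TC = 61,080×€10.00 + (61,080/35000.0)×366 + (35000.0/2)×0.33×€10.00 = €669,188.72.
EOQ at €9.87 = 3705.0 < 42000, so use break Q=42000: TC = 61,080×€9.87 + (61,080/42000.0)×366 + (42000.0/2)×0.33×€9.87 = €671,790.97.
Lowest total cost among the candidates is at Q = 3644.6.

TC* ≈ €635,284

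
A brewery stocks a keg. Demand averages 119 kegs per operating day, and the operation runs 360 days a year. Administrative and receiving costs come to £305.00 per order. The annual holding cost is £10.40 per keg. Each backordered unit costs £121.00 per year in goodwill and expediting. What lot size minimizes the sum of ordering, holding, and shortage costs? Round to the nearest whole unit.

Annual demand D = 119 × 360 = 42,840.
With planned backorders, Q* = √(2DS/H) · √((H+B)/B).
√(2DS/H) = √(2 × 42,840 × 305 / 10.4) = 1585.160.
√((H+B)/B) = √((10.4+121)/121) = 1.0421.
Q* ≈ 1651.878.

Q* ≈ 1,652 kegs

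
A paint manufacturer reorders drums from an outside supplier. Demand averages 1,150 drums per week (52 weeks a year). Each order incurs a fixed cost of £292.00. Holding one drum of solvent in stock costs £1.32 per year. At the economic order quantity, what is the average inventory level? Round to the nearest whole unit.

Average inventory ≈ 2,572 drums

Annual demand D = 1,150 × 52 = 59,800.
EOQ = √(2DS/H) = √(2 × 59,800 × 292 / 1.32) ≈ 5143.63.
Average inventory = Q*/2 ≈ 5143.63 / 2 = 2571.817.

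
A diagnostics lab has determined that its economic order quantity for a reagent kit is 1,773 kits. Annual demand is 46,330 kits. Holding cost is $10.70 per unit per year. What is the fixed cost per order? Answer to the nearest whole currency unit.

Invert the EOQ relation Q*² = 2DS/H.
From Q* = √(2DS/H): S = Q*²H / (2D) = 1,773² × 10.7 / (2 × 46,330) = 363.0019.

S ≈ $363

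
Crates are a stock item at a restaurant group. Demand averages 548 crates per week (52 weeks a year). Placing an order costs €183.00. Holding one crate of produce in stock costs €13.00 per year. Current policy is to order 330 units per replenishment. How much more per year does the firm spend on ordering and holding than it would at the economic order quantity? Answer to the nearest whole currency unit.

Extra cost ≈ €6,303 per year

Annual demand D = 548 × 52 = 28,496.
EOQ = √(2DS/H) = √(2 × 28,496 × 183 / 13) ≈ 895.70.
Cost at Q* = (D/Q*)S + (Q*/2)H = √(2DSH) ≈ €11,644.05.
Cost at Q = 330: (28,496/330)×183 + (330/2)×13 = €15,802.33 + €2,145.00 = €17,947.33.
Excess = €17,947.33 − €11,644.05 = €6,303.27.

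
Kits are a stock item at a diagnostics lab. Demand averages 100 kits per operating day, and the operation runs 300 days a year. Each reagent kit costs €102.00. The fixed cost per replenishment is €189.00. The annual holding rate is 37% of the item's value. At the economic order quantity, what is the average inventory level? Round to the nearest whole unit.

Annual demand D = 100 × 300 = 30,000.
Holding cost H = 0.37 × €102.00 = €37.7400 per unit per year.
Q* = √(2DS/H) = √(2 × 30,000 × 189 / 37.74) ≈ 548.16.
Average inventory = Q*/2 ≈ 548.16 / 2 = 274.079.

Average inventory ≈ 274 kits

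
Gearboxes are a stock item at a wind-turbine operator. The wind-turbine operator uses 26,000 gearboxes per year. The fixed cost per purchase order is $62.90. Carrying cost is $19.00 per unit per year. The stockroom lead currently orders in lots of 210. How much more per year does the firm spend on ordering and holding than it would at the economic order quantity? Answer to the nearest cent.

EOQ = √(2DS/H) = √(2 × 26,000 × 62.9 / 19) ≈ 414.91.
Cost at Q* = (D/Q*)S + (Q*/2)H = √(2DSH) ≈ $7,883.22.
Cost at Q = 210: (26,000/210)×62.9 + (210/2)×19 = $7,787.62 + $1,995.00 = $9,782.62.
Excess = $9,782.62 − $7,883.22 = $1,899.40.

Extra cost ≈ $1,899.40 per year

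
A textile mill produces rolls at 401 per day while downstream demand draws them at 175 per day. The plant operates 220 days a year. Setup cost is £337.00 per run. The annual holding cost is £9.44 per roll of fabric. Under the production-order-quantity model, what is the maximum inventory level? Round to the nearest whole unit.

I_max ≈ 1,245 rolls

Annual demand D = 175 × 220 = 38,500.
Production build-up factor (1 − d/p) = 1 − 175/401 = 0.5636.
Q* = √(2DS / (H(1 − d/p))) = √(2 × 38,500 × 337 / (9.44 × 0.5636)).
= √(25,949,000 / 5.3203) ≈ 2208.474.
Maximum inventory = Q*(1 − d/p) = 2208.474 × 0.5636 ≈ 1244.676.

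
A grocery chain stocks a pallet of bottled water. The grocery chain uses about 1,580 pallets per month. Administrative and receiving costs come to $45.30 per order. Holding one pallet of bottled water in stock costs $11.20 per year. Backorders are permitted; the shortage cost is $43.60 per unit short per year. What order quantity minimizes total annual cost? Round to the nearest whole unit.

Annual demand D = 1,580 × 12 = 18,960.
With planned backorders, Q* = √(2DS/H) · √((H+B)/B).
√(2DS/H) = √(2 × 18,960 × 45.3 / 11.2) = 391.628.
√((H+B)/B) = √((11.2+43.6)/43.6) = 1.1211.
Q* ≈ 439.057.

Q* ≈ 439 pallets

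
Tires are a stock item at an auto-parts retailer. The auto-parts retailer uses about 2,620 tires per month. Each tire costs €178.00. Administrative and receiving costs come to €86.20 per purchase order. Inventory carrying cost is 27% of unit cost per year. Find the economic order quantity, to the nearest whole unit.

Annual demand D = 2,620 × 12 = 31,440.
Holding cost H = 0.27 × €178.00 = €48.0600 per unit per year.
EOQ = √(2DS / H) = √(2 × 31,440 × 86.2 / 48.06).
= √(5,420,256 / 48.06) = √112,781.0237 ≈ 335.829.

Q* ≈ 336 tires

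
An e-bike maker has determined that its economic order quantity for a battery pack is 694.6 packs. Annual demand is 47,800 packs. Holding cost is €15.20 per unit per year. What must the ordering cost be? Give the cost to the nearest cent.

S ≈ €76.71

The basic EOQ model gives Q* = √(2DS/H); rearrange for the unknown.
From Q* = √(2DS/H): S = Q*²H / (2D) = 694.6² × 15.2 / (2 × 47,800) = 76.7106.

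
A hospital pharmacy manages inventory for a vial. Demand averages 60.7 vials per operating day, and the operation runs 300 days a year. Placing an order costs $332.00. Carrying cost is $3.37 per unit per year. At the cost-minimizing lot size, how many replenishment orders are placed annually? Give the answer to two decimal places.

Annual demand D = 60.7 × 300 = 18,210.
EOQ = √(2DS/H) = √(2 × 18,210 × 332 / 3.37) ≈ 1894.19.
Orders per year = D / Q* = 18,210 / 1894.19 ≈ 9.614.

N ≈ 9.61 orders per year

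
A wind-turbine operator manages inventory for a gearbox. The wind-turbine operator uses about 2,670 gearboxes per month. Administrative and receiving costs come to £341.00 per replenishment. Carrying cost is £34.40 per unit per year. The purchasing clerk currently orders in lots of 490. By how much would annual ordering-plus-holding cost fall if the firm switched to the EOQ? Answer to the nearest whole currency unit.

Annual demand D = 2,670 × 12 = 32,040.
EOQ = √(2DS/H) = √(2 × 32,040 × 341 / 34.4) ≈ 797.00.
Cost at Q* = (D/Q*)S + (Q*/2)H = √(2DSH) ≈ £27,416.86.
Cost at Q = 490: (32,040/490)×341 + (490/2)×34.4 = £22,297.22 + £8,428.00 = £30,725.22.
Excess = £30,725.22 − £27,416.86 = £3,308.37.

Extra cost ≈ £3,308 per year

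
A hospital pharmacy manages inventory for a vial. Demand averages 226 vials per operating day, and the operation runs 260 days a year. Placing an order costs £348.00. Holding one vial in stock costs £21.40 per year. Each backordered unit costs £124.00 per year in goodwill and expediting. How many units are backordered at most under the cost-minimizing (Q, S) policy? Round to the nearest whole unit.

S* ≈ 220 vials

Annual demand D = 226 × 260 = 58,760.
With planned backorders, Q* = √(2DS/H) · √((H+B)/B).
√(2DS/H) = √(2 × 58,760 × 348 / 21.4) = 1382.416.
√((H+B)/B) = √((21.4+124)/124) = 1.0829.
Q* ≈ 1496.959.
S* = Q* · H/(H+B) = 1496.959 × 21.4/145.4 ≈ 220.323.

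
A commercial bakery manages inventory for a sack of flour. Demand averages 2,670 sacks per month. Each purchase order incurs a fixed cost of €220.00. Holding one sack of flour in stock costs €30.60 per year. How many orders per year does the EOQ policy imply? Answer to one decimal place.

N ≈ 47.2 orders per year

Annual demand D = 2,670 × 12 = 32,040.
EOQ = √(2DS/H) = √(2 × 32,040 × 220 / 30.6) ≈ 678.75.
Orders per year = D / Q* = 32,040 / 678.75 ≈ 47.204.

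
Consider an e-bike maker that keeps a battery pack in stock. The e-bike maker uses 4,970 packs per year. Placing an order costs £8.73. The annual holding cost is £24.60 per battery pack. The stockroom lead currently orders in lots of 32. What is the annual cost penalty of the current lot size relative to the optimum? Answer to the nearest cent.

Extra cost ≈ £288.42 per year

EOQ = √(2DS/H) = √(2 × 4,970 × 8.73 / 24.6) ≈ 59.39.
Cost at Q* = (D/Q*)S + (Q*/2)H = √(2DSH) ≈ £1,461.06.
Cost at Q = 32: (4,970/32)×8.73 + (32/2)×24.6 = £1,355.88 + £393.60 = £1,749.48.
Excess = £1,749.48 − £1,461.06 = £288.42.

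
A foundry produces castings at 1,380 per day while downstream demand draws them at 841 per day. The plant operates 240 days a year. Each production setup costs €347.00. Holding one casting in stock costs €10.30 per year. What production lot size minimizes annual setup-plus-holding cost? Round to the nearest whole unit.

Q* ≈ 5,901 castings

Annual demand D = 841 × 240 = 201,840.
Production build-up factor (1 − d/p) = 1 − 841/1,380 = 0.3906.
Q* = √(2DS / (H(1 − d/p))) = √(2 × 201,840 × 347 / (10.3 × 0.3906)).
= √(140,076,960 / 4.023) ≈ 5900.787.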